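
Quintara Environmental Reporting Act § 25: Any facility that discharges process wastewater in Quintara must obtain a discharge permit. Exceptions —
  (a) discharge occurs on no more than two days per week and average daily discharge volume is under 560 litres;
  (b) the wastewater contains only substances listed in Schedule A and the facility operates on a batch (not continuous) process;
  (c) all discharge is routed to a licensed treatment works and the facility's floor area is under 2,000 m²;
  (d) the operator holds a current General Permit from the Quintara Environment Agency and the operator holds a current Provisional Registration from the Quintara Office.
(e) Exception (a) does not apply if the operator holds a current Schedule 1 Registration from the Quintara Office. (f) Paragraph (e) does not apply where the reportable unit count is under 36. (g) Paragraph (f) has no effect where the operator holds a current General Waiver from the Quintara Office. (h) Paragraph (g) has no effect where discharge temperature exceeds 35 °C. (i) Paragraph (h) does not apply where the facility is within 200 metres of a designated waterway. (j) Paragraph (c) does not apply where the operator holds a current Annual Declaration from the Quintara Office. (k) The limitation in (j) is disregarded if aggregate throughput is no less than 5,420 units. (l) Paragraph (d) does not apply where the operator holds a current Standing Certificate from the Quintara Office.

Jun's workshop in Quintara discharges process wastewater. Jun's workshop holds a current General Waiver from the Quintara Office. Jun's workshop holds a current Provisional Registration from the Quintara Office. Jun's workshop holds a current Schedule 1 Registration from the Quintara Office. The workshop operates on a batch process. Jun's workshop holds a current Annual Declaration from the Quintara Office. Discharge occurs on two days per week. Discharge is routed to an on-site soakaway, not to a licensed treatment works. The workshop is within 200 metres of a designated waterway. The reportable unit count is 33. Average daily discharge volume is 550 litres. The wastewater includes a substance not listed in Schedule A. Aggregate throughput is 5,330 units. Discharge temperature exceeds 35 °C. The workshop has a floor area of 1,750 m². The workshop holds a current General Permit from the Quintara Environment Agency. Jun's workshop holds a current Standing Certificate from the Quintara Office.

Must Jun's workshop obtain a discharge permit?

All of (a)'s requirements are met (discharge occurs on no more than two days per week; average daily discharge volume is 550 litres, under the 560 litres limit). Turning to paragraphs (e)–(i): (e) operates against (a): a current Schedule 1 Registration is held. (f) would limit (e) — the reportable unit count is 33, under the 36 limit — but (g) sets (f) aside: (g) operates against (f): a current General Waiver is held. (h) would limit (g) — discharge temperature exceeds 35 °C — but (i) sets (h) aside: (i) operates against (h): the workshop is within 200 m of a designated waterway. Exception (a) does not apply.
Exception (b) fails — the wastewater includes a non-Schedule-A substance.
Exception (c) fails — discharge is not routed to a licensed treatment works.
Exception (d)'s conditions are all satisfied: a current General Permit is held; a current Provisional Registration is held. But: (l) is triggered — a current Standing Certificate is held. Exception (d) does not apply.
No exception applies. The general rule governs.

Yes — Jun's workshop must obtain a discharge permit.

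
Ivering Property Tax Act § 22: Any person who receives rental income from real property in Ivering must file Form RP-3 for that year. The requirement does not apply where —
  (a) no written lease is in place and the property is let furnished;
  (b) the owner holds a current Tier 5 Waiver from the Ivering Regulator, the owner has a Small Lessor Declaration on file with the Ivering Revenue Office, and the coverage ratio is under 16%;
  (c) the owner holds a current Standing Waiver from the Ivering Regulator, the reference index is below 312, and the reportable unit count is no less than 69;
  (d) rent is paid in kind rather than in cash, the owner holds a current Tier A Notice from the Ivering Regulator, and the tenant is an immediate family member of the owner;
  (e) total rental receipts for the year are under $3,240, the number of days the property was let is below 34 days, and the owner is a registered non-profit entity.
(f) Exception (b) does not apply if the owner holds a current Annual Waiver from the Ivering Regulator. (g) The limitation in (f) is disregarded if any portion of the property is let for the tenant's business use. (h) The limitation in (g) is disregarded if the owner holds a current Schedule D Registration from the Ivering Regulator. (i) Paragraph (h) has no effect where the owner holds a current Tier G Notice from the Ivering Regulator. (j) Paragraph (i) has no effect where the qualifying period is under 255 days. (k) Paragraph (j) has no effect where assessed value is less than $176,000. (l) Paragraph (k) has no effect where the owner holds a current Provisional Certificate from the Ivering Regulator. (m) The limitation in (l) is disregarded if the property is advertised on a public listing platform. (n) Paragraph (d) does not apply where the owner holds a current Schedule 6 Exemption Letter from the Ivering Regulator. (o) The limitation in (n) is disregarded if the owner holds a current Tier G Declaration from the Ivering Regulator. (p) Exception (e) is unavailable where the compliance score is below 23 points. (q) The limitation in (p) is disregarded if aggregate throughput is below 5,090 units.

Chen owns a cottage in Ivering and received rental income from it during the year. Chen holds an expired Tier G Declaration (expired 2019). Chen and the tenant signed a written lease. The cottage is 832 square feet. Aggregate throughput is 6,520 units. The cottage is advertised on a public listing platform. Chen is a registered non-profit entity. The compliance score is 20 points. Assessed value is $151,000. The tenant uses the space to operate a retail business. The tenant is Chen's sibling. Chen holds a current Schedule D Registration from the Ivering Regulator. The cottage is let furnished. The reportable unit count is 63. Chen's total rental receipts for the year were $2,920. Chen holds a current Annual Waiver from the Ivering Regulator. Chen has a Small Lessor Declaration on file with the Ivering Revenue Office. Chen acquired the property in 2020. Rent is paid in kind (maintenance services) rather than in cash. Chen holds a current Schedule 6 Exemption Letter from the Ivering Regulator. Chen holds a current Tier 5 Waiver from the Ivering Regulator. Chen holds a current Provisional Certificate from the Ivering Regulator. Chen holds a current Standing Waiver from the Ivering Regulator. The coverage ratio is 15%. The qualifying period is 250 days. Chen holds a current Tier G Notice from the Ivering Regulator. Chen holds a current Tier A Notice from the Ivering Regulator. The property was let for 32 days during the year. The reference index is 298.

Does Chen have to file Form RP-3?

Exception (a) requires that no written lease is in place; but a written lease is in place, so (a) is unavailable.
Exception (b)'s conditions are all satisfied: a current Tier 5 Waiver is held; a Small Lessor Declaration is on file; the coverage ratio is 15%, under the 16% limit. Considering the limiting provisions: (f) would limit (b) — a current Annual Waiver is held — but (g) sets (f) aside: (g) operates against (f): the space is let for business use. (h) is triggered (a current Schedule D Registration is held), but is overridden by (i): (i) operates against (h): a current Tier G Notice is held. (j) is triggered (the qualifying period is 250 days, under the 255 days limit), but is overridden by (k): (k) operates against (j): assessed value is $151,000, less than the $176,000 limit. (l) would limit (k) — a current Provisional Certificate is held — but (m) sets (l) aside: (m) operates against (l): the property is publicly advertised. So (b) applies.
Exception (c) does not apply: the reportable unit count is 63, short of 69.
Exception (d)'s conditions are all satisfied: rent is paid in kind; a current Tier A Notice is held; the tenant is an immediate family member. Turning to paragraphs (n)–(o): (n) operates against (d): a current Schedule 6 Exemption Letter is held. (o) is not triggered (no current Tier G Declaration is held), so (n) stands. So (d) is unavailable.
Exception (e) is satisfied on its face — total rental receipts for the year are $2,920, under the $3,240 limit; the number of days the property was let is 32 days, below the 34 days limit; Chen is a registered non-profit. But: (p) operates against (e): the compliance score is 20 points, below the 23 points limit. (q), which would lift (p), is inapplicable — aggregate throughput is 6,520 units, not below 5,090 units. So (e) is unavailable.

No — exception (b) applies; Chen is not required to file Form RP-3.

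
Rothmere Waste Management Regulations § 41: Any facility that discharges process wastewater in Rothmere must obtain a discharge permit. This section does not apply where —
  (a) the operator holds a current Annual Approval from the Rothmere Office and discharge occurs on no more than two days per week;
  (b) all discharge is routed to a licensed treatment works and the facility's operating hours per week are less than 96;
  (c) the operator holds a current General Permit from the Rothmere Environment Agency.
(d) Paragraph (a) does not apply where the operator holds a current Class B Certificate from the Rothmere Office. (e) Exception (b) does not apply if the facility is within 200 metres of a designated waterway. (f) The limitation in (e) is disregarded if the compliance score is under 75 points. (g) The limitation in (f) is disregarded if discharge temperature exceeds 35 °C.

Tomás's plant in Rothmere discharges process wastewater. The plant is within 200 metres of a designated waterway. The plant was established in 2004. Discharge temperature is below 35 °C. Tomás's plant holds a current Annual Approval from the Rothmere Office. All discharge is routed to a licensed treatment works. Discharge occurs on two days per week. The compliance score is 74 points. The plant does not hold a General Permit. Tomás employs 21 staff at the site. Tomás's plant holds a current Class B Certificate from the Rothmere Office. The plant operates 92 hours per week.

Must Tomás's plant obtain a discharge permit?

Exception (a): a current Annual Approval is held; discharge occurs on no more than two days per week — every condition holds. Turning to paragraph (d): (d) is engaged — a current Class B Certificate is held. So (a) is unavailable.
Exception (b)'s conditions are all satisfied: discharge is routed to a licensed treatment works; the facility's operating hours per week are 92, less than the 96 limit. Applying paragraphs (e)–(g): (e) operates (the plant is within 200 m of a designated waterway), but is set aside by (f): (f) operates against (e): the compliance score is 74 points, under the 75 points limit. (g) does not operate here (discharge temperature is below 35 °C), so (f) stands. (b) remains available.
Exception (c) requires that the operator holds a current General Permit from the Rothmere Environment Agency; but no General Permit is held, so (c) is unavailable.

No — exception (b) applies; Tomás's plant is not required to obtain a discharge permit.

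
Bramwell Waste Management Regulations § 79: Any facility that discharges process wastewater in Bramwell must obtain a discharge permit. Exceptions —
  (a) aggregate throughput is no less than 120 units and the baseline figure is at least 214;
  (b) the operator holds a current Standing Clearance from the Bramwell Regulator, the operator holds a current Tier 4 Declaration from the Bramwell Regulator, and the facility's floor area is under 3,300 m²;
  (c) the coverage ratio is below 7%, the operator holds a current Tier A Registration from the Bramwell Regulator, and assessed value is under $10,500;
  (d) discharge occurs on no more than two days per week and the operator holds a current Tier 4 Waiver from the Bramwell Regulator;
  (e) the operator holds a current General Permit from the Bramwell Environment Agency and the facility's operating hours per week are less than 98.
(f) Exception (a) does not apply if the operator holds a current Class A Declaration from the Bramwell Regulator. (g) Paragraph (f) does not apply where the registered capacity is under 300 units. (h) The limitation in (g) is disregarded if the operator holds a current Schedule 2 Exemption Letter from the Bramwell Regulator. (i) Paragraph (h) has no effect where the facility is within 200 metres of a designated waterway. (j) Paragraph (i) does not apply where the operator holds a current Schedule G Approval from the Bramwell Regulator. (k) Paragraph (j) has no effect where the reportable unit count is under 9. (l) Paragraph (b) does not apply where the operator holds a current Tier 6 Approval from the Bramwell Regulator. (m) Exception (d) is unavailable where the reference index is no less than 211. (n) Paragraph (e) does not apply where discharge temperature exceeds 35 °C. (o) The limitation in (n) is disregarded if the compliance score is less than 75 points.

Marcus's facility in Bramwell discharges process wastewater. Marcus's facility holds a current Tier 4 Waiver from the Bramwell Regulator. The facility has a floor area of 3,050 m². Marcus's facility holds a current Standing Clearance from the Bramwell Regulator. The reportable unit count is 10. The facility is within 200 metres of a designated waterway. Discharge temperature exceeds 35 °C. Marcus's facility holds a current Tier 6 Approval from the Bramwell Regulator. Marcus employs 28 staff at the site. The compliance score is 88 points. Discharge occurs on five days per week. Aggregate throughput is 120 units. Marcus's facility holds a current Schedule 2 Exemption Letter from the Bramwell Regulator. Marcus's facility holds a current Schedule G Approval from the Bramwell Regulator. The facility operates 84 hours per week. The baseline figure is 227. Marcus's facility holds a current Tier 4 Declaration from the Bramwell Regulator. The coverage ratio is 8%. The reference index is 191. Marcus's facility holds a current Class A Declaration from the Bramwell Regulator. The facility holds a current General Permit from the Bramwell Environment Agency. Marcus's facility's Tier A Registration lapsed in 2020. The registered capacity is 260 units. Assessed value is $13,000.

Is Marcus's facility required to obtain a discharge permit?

Exception (a) is satisfied on its face — aggregate throughput is 120 units, meeting the 120 units threshold; the baseline figure is 227, meeting the 214 threshold. But applying paragraphs (f)–(k): (f) is engaged — a current Class A Declaration is held. (g) would limit (f) — the registered capacity is 260 units, under the 300 units limit — but (h) sets (g) aside: (h) is triggered — a current Schedule 2 Exemption Letter is held. (i) would limit (h) — the facility is within 200 m of a designated waterway — but (j) sets (i) aside: (j) operates against (i): a current Schedule G Approval is held. (k), which would lift (j), is inapplicable — the reportable unit count is 10, not under 9. Exception (a) does not apply.
Exception (b)'s conditions are all satisfied: a current Standing Clearance is held; a current Tier 4 Declaration is held; the facility's floor area is 3,050 m², under the 3,300 m² limit. But: (l) operates — a current Tier 6 Approval is held. Exception (b) does not apply.
Exception (c) requires that the coverage ratio is below 7%; but the coverage ratio is 8%, not below 7%, so (c) is unavailable.
Exception (d) requires that discharge occurs on no more than two days per week; but discharge occurs on five days per week, so (d) is unavailable.
Exception (e): a current General Permit is held; the facility's operating hours per week are 84, less than the 98 limit — every condition holds. However, paragraphs (n)–(o) must be considered: (n) operates against (e): discharge temperature exceeds 35 °C. (o) is inapplicable (the compliance score is 88 points, not less than 75 points), so (n) stands. (e) is therefore removed.
Every exception is unavailable, so the rule governs.

Yes — Marcus's facility must obtain a discharge permit.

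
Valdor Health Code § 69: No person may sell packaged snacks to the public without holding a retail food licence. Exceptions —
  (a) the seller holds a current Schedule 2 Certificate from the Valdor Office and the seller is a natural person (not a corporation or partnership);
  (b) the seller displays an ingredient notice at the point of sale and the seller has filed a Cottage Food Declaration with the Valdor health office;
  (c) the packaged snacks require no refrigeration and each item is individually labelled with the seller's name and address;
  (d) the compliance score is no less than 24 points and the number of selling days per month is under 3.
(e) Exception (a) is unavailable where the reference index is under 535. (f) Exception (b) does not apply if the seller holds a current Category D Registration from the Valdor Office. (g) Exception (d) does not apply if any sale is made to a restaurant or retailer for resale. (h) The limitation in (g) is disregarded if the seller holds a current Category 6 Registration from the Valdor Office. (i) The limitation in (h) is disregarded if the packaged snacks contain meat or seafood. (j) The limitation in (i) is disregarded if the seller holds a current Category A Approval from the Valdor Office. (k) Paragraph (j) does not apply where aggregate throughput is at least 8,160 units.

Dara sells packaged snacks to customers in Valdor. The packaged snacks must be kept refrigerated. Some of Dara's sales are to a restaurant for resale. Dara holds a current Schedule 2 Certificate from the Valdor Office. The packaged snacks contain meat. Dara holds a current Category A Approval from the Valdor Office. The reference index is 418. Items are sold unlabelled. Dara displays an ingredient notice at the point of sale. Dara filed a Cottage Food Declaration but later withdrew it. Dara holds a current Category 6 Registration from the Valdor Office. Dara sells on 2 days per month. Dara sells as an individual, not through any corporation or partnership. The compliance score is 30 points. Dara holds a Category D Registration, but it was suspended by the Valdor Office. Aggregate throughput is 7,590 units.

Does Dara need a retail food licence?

No — exception (d) applies; Dara is not required to hold a retail food licence.

All of (a)'s requirements are met (a current Schedule 2 Certificate is held; the seller is a natural person). However, paragraph (e) must be considered: (e) is engaged — the reference index is 418, under the 535 limit. Exception (a) does not apply.
Exception (b) requires that the seller has filed a Cottage Food Declaration with the Valdor health office; but the Cottage Food Declaration was withdrawn, so (b) is unavailable.
Exception (c) does not apply: the packaged snacks require refrigeration.
Exception (d): the compliance score is 30 points, meeting the 24 points threshold; the number of selling days per month is 2, under the 3 limit — every condition holds. Applying paragraphs (g)–(k): (g) would limit (d) — some sales are to a restaurant for resale — but (h) sets (g) aside: (h) applies — a current Category 6 Registration is held. (i) is triggered (the packaged snacks contain meat), but is displaced by (j): (j) operates — a current Category A Approval is held. (k) is not engaged (aggregate throughput is 7,590 units, short of 8,160 units), so (j) stands. (d) remains available.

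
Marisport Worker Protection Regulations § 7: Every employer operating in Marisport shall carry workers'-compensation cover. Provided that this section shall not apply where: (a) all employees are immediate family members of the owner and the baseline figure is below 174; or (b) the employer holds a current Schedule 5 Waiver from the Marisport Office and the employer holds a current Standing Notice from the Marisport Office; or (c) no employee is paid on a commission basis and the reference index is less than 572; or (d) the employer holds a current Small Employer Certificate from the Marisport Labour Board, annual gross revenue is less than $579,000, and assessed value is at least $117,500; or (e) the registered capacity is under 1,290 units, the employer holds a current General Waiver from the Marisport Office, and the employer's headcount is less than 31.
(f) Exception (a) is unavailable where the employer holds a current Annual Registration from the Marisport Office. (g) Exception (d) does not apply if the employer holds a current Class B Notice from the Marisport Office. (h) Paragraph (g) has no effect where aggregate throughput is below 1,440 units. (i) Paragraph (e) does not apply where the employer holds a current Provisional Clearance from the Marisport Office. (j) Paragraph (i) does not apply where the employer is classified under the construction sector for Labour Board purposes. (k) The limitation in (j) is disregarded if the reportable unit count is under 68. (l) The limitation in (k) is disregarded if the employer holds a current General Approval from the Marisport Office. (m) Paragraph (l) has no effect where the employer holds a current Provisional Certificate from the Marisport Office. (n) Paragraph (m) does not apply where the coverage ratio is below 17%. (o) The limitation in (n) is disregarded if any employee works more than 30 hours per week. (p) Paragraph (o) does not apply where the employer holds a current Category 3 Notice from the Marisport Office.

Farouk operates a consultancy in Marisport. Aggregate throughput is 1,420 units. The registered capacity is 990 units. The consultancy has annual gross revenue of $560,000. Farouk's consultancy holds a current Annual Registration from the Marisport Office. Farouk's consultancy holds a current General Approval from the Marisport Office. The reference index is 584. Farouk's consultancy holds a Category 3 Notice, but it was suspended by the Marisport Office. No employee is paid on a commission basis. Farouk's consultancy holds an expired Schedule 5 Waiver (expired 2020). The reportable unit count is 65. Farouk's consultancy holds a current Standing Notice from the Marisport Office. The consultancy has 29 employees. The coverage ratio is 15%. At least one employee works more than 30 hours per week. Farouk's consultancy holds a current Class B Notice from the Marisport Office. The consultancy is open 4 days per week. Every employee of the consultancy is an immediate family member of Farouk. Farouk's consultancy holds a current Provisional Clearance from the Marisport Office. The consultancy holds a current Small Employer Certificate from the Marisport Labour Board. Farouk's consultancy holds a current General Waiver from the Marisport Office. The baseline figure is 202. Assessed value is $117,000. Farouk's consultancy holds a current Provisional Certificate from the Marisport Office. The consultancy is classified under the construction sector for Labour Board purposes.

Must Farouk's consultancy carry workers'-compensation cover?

Yes — Farouk's consultancy must carry workers'-compensation cover.

Exception (a) requires that the baseline figure is below 174; but the baseline figure is 202, not below 174, so (a) is unavailable.
Exception (b) requires that the employer holds a current Schedule 5 Waiver from the Marisport Office; but no current Schedule 5 Waiver is held, so (b) is unavailable.
Exception (c) fails — the reference index is 584, not less than 572.
Exception (d) fails — assessed value is $117,000, short of $117,500.
Exception (e) is satisfied on its face — the registered capacity is 990 units, under the 1,290 units limit; a current General Waiver is held; the employer's headcount is 29, less than the 31 limit. However, paragraphs (i)–(p) must be considered: (i) applies — a current Provisional Clearance is held. (j) is engaged (the consultancy is classified under the construction sector), but is displaced by (k): (k) applies — the reportable unit count is 65, under the 68 limit. (l) would limit (k) — a current General Approval is held — but (m) sets (l) aside: (m) operates — a current Provisional Certificate is held. (n) applies (the coverage ratio is 15%, below the 17% limit), but is displaced by (o): (o) operates against (n): at least one employee exceeds 30 hours/week. (p), which would lift (o), is inapplicable — no current Category 3 Notice is held. (e) is therefore removed.
Every exception is unavailable, so the rule governs.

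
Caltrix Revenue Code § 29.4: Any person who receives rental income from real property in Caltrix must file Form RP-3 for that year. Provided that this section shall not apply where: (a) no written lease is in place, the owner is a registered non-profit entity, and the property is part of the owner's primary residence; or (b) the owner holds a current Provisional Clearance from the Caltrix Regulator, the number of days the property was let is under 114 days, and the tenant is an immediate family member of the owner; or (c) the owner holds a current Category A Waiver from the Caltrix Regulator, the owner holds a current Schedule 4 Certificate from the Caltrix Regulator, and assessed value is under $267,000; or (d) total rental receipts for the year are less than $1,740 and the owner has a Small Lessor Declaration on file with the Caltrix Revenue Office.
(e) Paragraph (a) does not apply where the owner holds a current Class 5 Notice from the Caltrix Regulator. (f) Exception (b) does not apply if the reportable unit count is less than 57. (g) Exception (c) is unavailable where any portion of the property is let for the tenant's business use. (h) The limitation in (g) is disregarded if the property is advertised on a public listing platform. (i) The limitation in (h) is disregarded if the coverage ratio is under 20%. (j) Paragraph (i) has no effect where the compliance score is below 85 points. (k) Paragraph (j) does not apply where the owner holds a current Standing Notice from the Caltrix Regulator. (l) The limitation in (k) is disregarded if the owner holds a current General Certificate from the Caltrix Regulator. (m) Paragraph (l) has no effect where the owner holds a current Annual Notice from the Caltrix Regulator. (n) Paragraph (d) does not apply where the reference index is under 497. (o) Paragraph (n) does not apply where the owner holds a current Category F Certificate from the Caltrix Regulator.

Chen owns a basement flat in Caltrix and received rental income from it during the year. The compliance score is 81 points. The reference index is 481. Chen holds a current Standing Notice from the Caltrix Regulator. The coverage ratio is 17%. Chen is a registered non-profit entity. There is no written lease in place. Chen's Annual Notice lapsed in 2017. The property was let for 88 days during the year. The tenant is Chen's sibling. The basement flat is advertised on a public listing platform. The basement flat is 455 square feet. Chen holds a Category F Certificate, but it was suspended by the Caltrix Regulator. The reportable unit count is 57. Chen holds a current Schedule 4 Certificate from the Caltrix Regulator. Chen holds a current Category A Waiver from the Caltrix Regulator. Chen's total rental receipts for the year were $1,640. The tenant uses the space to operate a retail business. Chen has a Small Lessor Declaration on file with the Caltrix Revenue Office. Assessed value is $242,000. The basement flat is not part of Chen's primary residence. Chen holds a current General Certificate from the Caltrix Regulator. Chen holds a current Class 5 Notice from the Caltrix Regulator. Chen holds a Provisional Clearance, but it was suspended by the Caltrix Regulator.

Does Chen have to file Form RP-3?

No — exception (c) applies; Chen is not required to file Form RP-3.

Exception (a) requires that the property is part of the owner's primary residence; but the basement flat is not part of the primary residence, so (a) is unavailable.
Exception (b) requires that the owner holds a current Provisional Clearance from the Caltrix Regulator; but there is no Provisional Clearance in force, so (b) is unavailable.
All of (c)'s requirements are met (a current Category A Waiver is held; a current Schedule 4 Certificate is held; assessed value is $242,000, under the $267,000 limit). Applying paragraphs (g)–(m): (g) is triggered (the space is let for business use), but is displaced by (h): (h) operates against (g): the property is publicly advertised. (i) is engaged (the coverage ratio is 17%, under the 20% limit), but is overridden by (j): (j) operates against (i): the compliance score is 81 points, below the 85 points limit. (k) is engaged (a current Standing Notice is held), but is displaced by (l): (l) operates against (k): a current General Certificate is held. (m), which would lift (l), is not triggered — the Annual Notice is not current. So (c) applies.
Exception (d)'s conditions are all satisfied: total rental receipts for the year are $1,640, less than the $1,740 limit; a Small Lessor Declaration is on file. But applying paragraphs (n)–(o): (n) operates against (d): the reference index is 481, under the 497 limit. (o), which would lift (n), is not triggered — no current Category F Certificate is held. So (d) is unavailable.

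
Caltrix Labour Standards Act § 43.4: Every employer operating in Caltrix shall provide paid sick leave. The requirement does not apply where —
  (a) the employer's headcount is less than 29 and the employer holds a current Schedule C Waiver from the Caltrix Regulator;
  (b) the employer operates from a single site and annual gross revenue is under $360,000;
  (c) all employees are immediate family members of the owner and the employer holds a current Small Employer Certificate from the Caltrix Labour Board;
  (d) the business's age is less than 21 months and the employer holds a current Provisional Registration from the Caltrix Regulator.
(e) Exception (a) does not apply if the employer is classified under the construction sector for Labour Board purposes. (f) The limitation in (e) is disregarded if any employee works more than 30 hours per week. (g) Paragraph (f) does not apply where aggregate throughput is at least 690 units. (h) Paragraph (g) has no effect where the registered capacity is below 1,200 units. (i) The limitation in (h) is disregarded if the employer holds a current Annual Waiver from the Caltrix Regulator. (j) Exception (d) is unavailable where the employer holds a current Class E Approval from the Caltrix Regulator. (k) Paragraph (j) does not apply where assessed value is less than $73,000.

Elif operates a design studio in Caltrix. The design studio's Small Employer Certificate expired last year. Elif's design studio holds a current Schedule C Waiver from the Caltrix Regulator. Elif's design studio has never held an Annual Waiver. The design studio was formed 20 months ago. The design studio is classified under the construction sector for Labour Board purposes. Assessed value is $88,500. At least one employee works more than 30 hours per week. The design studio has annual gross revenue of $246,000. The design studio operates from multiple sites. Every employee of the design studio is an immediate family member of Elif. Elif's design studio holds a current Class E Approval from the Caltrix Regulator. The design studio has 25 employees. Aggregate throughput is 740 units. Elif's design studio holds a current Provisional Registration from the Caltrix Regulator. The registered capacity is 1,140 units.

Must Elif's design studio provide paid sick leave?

No — exception (a) applies; Elif's design studio is not required to provide paid sick leave.

Exception (a)'s conditions are all satisfied: the employer's headcount is 25, less than the 29 limit; a current Schedule C Waiver is held. Under paragraphs (e)–(i): (e) operates (the design studio is classified under the construction sector), but yields to (f): (f) operates against (e): at least one employee exceeds 30 hours/week. (g) is triggered (aggregate throughput is 740 units, meeting the 690 units threshold), but is displaced by (h): (h) operates against (g): the registered capacity is 1,140 units, below the 1,200 units limit. (i) is not engaged (there is no Annual Waiver in force), so (h) stands. (a) remains available.
Exception (b) requires that the employer operates from a single site; but the employer operates from multiple sites, so (b) is unavailable.
Exception (c) fails — the Small Employer Certificate has expired.
Exception (d): the business's age is 20 months, less than the 21 months limit; a current Provisional Registration is held — every condition holds. But: (j) is triggered — a current Class E Approval is held. (k) does not operate here (assessed value is $88,500, not less than $73,000), so (j) stands. Exception (d) does not apply.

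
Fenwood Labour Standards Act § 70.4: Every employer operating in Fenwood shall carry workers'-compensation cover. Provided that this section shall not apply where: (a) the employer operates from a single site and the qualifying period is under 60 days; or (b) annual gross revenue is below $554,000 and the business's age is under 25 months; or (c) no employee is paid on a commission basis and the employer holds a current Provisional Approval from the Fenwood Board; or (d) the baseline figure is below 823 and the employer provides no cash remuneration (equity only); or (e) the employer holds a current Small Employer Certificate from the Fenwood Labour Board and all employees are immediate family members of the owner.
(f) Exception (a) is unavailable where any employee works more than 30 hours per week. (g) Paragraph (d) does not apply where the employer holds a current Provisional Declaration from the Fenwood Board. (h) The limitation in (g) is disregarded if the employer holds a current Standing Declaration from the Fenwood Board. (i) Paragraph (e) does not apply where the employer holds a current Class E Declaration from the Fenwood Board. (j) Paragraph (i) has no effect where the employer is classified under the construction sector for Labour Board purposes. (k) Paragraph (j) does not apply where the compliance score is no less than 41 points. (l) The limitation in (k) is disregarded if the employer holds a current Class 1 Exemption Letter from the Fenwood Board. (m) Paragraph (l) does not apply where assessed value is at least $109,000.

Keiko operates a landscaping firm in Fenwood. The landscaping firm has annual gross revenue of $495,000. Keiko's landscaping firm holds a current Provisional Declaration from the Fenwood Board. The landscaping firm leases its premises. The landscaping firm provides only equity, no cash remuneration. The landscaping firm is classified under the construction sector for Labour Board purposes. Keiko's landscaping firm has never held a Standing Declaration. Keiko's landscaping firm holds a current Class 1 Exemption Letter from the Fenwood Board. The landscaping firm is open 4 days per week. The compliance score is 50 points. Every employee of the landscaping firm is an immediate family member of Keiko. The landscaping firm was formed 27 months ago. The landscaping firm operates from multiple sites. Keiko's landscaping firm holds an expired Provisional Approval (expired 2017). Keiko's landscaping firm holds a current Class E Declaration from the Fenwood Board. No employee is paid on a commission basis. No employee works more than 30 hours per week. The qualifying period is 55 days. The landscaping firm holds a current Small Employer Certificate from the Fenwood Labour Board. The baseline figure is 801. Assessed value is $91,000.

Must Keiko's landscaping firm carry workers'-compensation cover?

Exception (a) fails — the employer operates from multiple sites.
Exception (b) does not apply: the business's age is 27 months, not under 25 months.
Exception (c) requires that the employer holds a current Provisional Approval from the Fenwood Board; but there is no Provisional Approval in force, so (c) is unavailable.
Exception (d) is satisfied on its face — the baseline figure is 801, below the 823 limit; remuneration is equity-only. Turning to paragraphs (g)–(h): (g) operates against (d): a current Provisional Declaration is held. (h), which would lift (g), is not triggered — no current Standing Declaration is held. (d) is therefore removed.
All of (e)'s requirements are met (a current Small Employer Certificate is held; every employee is an immediate family member). Considering the limiting provisions: (i) would limit (e) — a current Class E Declaration is held — but (j) sets (i) aside: (j) operates against (i): the landscaping firm is classified under the construction sector. (k) operates (the compliance score is 50 points, meeting the 41 points threshold), but is overridden by (l): (l) operates — a current Class 1 Exemption Letter is held. (m) is inapplicable (assessed value is $91,000, short of $109,000), so (l) stands. Exception (e) stands.

No — exception (e) applies; Keiko's landscaping firm is not required to carry workers'-compensation cover.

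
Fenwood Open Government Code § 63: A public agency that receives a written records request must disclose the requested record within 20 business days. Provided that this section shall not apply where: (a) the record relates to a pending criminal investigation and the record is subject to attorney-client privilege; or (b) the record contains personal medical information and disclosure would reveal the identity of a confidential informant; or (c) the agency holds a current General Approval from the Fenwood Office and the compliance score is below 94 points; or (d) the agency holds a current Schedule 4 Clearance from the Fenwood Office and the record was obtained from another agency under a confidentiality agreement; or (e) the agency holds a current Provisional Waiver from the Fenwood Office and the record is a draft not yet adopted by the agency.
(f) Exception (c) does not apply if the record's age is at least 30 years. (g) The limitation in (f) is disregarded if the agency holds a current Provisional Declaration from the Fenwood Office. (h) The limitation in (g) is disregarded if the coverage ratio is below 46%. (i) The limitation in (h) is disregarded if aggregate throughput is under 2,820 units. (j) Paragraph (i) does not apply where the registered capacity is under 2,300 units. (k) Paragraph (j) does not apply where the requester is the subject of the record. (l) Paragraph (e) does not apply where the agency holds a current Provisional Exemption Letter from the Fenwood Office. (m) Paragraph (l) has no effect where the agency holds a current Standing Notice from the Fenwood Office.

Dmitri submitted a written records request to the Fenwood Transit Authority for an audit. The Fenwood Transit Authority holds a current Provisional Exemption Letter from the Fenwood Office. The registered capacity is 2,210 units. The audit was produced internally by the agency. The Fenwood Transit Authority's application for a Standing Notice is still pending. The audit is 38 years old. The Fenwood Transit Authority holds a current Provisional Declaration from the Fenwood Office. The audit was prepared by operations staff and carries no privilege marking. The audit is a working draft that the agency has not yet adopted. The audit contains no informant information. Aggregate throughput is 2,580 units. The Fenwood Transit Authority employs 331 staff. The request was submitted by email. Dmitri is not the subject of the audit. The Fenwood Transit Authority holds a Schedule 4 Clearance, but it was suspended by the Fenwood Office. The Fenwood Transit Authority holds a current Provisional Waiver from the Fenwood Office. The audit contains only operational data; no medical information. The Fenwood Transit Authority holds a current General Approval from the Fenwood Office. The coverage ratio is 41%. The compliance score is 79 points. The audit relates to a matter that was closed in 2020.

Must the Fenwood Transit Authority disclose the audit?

Yes — the Fenwood Transit Authority must disclose the audit.

Exception (a) does not apply: the audit relates to a closed matter.
Exception (b) requires that the record contains personal medical information; but the audit contains only operational data, so (b) is unavailable.
Exception (c): a current General Approval is held; the compliance score is 79 points, below the 94 points limit — every condition holds. Turning to paragraphs (f)–(k): (f) is triggered — the record's age is 38 years, meeting the 30 years threshold. (g) applies (a current Provisional Declaration is held), but is itself disapplied by (h): (h) is engaged — the coverage ratio is 41%, below the 46% limit. (i) would limit (h) — aggregate throughput is 2,580 units, under the 2,820 units limit — but (j) sets (i) aside: (j) operates — the registered capacity is 2,210 units, under the 2,300 units limit. (k) is not triggered (Dmitri is not the subject of the audit), so (j) stands. (c) is therefore removed.
Exception (d) requires that the agency holds a current Schedule 4 Clearance from the Fenwood Office; but no current Schedule 4 Clearance is held, so (d) is unavailable.
Exception (e) is satisfied on its face — a current Provisional Waiver is held; the audit is an unadopted draft. Turning to paragraphs (l)–(m): (l) operates — a current Provisional Exemption Letter is held. (m) is inapplicable (the Standing Notice is not current), so (l) stands. Exception (e) does not apply.
Every exception is unavailable, so the rule governs.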